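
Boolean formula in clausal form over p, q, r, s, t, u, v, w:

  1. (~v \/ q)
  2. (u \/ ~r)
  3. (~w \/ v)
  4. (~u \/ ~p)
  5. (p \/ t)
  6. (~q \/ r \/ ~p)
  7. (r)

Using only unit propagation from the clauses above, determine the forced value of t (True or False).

True

(r) stands alone — r = True.
In (~r \/ u), ~r is now false; u must hold, so u = True.
In (~u \/ ~p), ~u is now false; ~p must hold, so p = False.
(p \/ t) with p = False leaves only t, so t = True.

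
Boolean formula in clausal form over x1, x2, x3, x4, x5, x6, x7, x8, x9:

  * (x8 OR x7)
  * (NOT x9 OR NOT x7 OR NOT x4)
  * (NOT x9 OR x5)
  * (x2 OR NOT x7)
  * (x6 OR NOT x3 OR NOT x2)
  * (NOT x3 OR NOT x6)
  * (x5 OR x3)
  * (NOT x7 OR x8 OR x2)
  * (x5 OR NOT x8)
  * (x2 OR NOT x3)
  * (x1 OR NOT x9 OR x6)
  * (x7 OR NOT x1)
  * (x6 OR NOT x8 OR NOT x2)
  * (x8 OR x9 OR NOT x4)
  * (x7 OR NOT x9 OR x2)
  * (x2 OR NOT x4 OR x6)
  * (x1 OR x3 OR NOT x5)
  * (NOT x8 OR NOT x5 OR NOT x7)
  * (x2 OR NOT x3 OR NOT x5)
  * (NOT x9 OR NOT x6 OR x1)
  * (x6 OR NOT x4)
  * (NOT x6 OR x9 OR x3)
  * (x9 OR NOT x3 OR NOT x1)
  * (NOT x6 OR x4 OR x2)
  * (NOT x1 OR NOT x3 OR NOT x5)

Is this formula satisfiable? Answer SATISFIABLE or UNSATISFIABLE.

Set x1 = True and propagate.
  then x7 is forced to True.
  then x2 is forced to True.
Branch on x3: take x3 = False.
  then x5 is forced to True.
  then x8 is forced to False.
The remaining clauses are satisfied by x4 = False, x6 = False, x9 = True.
So x1 = 1  x2 = 1  x3 = 0  x4 = 0  x5 = 1  x6 = 0  x7 = 1  x8 = 0  x9 = 1 is a satisfying assignment.

SATISFIABLE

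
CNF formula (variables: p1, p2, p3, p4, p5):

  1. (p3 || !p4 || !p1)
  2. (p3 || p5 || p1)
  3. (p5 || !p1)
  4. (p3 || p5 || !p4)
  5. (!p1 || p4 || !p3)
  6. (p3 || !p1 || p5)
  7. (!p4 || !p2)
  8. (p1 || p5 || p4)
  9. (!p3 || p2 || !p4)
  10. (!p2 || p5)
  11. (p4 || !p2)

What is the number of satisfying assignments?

4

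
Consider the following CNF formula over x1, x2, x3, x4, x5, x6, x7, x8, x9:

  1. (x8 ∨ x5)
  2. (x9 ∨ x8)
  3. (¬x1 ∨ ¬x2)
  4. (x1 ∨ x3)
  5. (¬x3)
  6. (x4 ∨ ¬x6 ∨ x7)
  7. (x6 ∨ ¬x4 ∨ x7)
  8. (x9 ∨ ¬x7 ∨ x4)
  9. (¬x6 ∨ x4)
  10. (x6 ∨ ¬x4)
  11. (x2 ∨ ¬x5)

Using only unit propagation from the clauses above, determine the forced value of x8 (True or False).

True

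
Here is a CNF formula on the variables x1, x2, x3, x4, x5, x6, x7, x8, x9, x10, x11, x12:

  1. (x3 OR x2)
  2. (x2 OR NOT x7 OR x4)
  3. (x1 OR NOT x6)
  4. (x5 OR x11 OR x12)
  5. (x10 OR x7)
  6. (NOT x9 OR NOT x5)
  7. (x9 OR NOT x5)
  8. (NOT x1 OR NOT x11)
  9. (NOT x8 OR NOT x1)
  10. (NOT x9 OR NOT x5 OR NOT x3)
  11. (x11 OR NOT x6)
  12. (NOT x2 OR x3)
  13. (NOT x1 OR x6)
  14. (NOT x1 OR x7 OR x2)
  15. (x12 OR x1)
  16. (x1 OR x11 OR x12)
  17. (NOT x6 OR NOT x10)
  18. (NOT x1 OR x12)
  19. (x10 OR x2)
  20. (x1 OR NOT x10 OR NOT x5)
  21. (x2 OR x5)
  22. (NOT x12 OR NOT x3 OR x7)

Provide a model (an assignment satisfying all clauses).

x1=F, x2=T, x3=T, x4=F, x5=F, x6=F, x7=T, x8=F, x9=T, x10=T, x11=F, x12=T

Check each clause:
  1. (x2 OR x3) — x2 is true.
  2. (NOT x7 OR x4 OR x2) — x2 is true.
  3. (NOT x6 OR x1) — NOT x6 is true.
  4. (x12 OR x5 OR x11) — x12 is true.
  5. (x7 OR x10) — x10 is true.
  6. (NOT x9 OR NOT x5) — NOT x5 is true.
  7. (x9 OR NOT x5) — x9 is true.
  8. (NOT x1 OR NOT x11) — NOT x11 is true.
  9. (NOT x1 OR NOT x8) — NOT x8 is true.
  10. (NOT x3 OR NOT x9 OR NOT x5) — NOT x5 is true.
  11. (x11 OR NOT x6) — NOT x6 is true.
  12. (x3 OR NOT x2) — x3 is true.
  13. (x6 OR NOT x1) — NOT x1 is true.
  14. (NOT x1 OR x7 OR x2) — x2 is true.
  15. (x1 OR x12) — x12 is true.
  16. (x12 OR x1 OR x11) — x12 is true.
  17. (NOT x6 OR NOT x10) — NOT x6 is true.
  18. (NOT x1 OR x12) — x12 is true.
  19. (x10 OR x2) — x10 is true.
  20. (NOT x10 OR x1 OR NOT x5) — NOT x5 is true.
  21. (x2 OR x5) — x2 is true.
  22. (x7 OR NOT x12 OR NOT x3) — x7 is true.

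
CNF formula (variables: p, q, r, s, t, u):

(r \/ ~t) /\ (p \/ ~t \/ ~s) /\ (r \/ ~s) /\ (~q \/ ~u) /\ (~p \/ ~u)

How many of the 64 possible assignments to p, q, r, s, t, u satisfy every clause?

Case analysis on p and r:
  p=T, r=T: forces u=F; q, s, t free → 2^3 = 8.
  p=T, r=F: remaining (q,s,t,u) ∈ {(F,F,F,F); (T,F,F,F)} — 2.
  p=F, r=T: 9 of the 16 assignments to (q,s,t,u) work.
  p=F, r=F: remaining (q,s,t,u) ∈ {(F,F,F,F); (F,F,F,T); (T,F,F,F)} — 3.
Total: 8 + 2 + 9 + 3 = 22.

22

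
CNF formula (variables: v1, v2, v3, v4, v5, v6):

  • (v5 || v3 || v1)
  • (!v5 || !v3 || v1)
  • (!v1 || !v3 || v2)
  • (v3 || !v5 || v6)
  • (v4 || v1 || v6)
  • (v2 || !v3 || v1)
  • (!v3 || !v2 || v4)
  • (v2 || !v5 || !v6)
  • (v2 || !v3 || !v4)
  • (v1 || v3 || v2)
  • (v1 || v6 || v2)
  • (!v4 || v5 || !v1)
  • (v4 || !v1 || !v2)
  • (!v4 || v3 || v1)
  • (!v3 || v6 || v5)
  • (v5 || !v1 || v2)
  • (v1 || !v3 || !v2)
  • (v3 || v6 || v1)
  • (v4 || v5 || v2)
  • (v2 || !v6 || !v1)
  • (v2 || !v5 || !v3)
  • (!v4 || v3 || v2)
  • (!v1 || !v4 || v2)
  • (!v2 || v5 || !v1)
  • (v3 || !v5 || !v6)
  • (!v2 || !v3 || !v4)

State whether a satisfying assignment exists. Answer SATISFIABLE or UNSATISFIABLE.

v2 = True:
  v3 = True:
    propagation gives v4=True; an empty clause results — contradiction.
  v3 = False:
    v1 = True:
      propagation gives v4=True, v5=True, v6=True; contradiction.
    v1 = False:
      propagation gives v5=True, v6=True; contradiction.
v2 = False:
  v1 = True:
    propagation gives v3=False, v5=True, v6=True; an empty clause results — contradiction.
  v1 = False:
    propagation gives v3=False; an empty clause results — contradiction.
Every branch closes, so no satisfying assignment exists.

UNSATISFIABLE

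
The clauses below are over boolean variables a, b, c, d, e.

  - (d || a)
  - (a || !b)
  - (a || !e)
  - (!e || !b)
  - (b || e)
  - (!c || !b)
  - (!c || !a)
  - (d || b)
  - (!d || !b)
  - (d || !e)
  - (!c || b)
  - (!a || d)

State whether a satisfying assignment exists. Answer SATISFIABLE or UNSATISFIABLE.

SATISFIABLE

c occurs only negated in the remaining clauses — set c = False.
Try a = True.
  then d is forced to True.
  then b is forced to False.
  then e is forced to True.
So a=1, b=0, c=0, d=1, e=1 is a satisfying assignment.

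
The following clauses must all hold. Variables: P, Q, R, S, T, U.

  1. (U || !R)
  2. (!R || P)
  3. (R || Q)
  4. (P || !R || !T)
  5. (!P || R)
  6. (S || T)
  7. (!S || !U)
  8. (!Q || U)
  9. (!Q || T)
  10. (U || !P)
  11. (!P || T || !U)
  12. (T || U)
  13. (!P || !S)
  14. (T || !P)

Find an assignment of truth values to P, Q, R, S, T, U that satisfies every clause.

P = True, Q = False, R = True, S = False, T = True, U = True

Check each clause:
  1. (U || !R) — U is true.
  2. (P || !R) — P is true.
  3. (R || Q) — R is true.
  4. (!R || !T || P) — P is true.
  5. (R || !P) — R is true.
  6. (T || S) — T is true.
  7. (!S || !U) — !S is true.
  8. (!Q || U) — U is true.
  9. (!Q || T) — T is true.
  10. (U || !P) — U is true.
  11. (T || !U || !P) — T is true.
  12. (U || T) — T is true.
  13. (!S || !P) — !S is true.
  14. (T || !P) — T is true.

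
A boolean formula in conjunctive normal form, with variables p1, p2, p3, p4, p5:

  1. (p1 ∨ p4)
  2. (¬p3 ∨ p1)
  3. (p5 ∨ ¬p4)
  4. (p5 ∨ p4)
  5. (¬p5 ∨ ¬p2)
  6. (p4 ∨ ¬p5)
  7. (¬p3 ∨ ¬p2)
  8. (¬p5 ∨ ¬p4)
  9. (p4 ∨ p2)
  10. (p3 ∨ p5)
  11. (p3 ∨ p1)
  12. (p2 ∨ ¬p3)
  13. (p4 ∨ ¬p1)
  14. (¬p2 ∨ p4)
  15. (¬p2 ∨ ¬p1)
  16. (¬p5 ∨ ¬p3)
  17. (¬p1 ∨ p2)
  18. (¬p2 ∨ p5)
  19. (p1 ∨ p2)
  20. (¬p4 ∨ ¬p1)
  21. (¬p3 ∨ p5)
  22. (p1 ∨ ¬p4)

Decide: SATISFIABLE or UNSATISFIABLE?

p4 = True:
  propagation gives p5=True; an empty clause results — contradiction.
p4 = False:
  propagation gives p1=True; an empty clause results — contradiction.
Every branch closes, so no satisfying assignment exists.

UNSATISFIABLE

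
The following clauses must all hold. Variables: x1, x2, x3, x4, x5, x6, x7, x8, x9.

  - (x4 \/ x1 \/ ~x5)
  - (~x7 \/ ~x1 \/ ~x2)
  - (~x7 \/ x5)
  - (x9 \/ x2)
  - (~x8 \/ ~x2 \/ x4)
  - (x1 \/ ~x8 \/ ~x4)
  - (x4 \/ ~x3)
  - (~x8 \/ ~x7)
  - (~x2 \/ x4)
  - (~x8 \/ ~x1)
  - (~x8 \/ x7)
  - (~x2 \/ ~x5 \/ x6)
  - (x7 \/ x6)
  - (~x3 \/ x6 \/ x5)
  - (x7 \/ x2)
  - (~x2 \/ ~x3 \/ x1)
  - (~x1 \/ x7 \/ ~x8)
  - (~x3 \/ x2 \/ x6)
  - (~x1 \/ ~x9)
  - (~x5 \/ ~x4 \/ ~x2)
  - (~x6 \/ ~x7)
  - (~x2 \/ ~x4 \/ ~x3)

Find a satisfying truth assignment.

x1 = F  x2 = T  x3 = F  x4 = T  x5 = F  x6 = T  x7 = F  x8 = F  x9 = F

Check each clause:
  1. (x1 \/ ~x5 \/ x4) — ~x5 is true.
  2. (~x7 \/ ~x2 \/ ~x1) — ~x7 is true.
  3. (~x7 \/ x5) — ~x7 is true.
  4. (x2 \/ x9) — x2 is true.
  5. (~x8 \/ x4 \/ ~x2) — ~x8 is true.
  6. (~x8 \/ ~x4 \/ x1) — ~x8 is true.
  7. (~x3 \/ x4) — x4 is true.
  8. (~x8 \/ ~x7) — ~x8 is true.
  9. (~x2 \/ x4) — x4 is true.
  10. (~x1 \/ ~x8) — ~x8 is true.
  11. (x7 \/ ~x8) — ~x8 is true.
  12. (x6 \/ ~x5 \/ ~x2) — ~x5 is true.
  13. (x7 \/ x6) — x6 is true.
  14. (~x3 \/ x6 \/ x5) — ~x3 is true.
  15. (x2 \/ x7) — x2 is true.
  16. (x1 \/ ~x3 \/ ~x2) — ~x3 is true.
  17. (~x1 \/ x7 \/ ~x8) — ~x8 is true.
  18. (x2 \/ ~x3 \/ x6) — x2 is true.
  19. (~x1 \/ ~x9) — ~x1 is true.
  20. (~x5 \/ ~x4 \/ ~x2) — ~x5 is true.
  21. (~x6 \/ ~x7) — ~x7 is true.
  22. (~x3 \/ ~x4 \/ ~x2) — ~x3 is true.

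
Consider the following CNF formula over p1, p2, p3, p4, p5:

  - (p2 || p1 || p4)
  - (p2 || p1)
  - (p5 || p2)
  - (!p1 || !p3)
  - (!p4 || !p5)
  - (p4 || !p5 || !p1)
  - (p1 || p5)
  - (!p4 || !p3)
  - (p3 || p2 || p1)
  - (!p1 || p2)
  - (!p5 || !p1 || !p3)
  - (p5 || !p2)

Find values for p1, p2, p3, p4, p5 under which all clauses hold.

p1=False, p2=True, p3=False, p4=False, p5=True

Check each clause:
  1. (p2 || p1 || p4) — p2 is true.
  2. (p1 || p2) — p2 is true.
  3. (p5 || p2) — p2 is true.
  4. (!p3 || !p1) — !p3 is true.
  5. (!p4 || !p5) — !p4 is true.
  6. (!p5 || !p1 || p4) — !p1 is true.
  7. (p1 || p5) — p5 is true.
  8. (!p3 || !p4) — !p4 is true.
  9. (p3 || p2 || p1) — p2 is true.
  10. (p2 || !p1) — p2 is true.
  11. (!p3 || !p5 || !p1) — !p3 is true.
  12. (!p2 || p5) — p5 is true.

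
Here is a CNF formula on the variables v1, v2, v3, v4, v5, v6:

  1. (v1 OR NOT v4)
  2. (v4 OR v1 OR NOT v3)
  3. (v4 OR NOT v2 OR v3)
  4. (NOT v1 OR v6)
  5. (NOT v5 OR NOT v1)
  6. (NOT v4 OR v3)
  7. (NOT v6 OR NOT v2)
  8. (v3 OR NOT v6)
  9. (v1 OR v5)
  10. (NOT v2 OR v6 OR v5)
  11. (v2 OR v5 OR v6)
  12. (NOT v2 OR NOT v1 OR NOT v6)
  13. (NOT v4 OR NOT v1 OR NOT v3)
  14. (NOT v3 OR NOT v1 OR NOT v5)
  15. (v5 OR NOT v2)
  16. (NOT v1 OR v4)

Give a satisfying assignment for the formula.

v1=F, v2=F, v3=F, v4=F, v5=T, v6=F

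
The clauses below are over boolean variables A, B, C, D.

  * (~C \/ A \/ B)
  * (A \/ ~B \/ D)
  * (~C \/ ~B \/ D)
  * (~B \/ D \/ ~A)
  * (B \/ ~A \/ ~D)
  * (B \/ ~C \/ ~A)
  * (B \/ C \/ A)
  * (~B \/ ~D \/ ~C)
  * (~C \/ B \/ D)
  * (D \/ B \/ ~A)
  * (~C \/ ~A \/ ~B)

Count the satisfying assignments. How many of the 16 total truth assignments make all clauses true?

The models are:
  A=0 B=1 C=0 D=1
  A=1 B=1 C=0 D=1
Count: 2.

2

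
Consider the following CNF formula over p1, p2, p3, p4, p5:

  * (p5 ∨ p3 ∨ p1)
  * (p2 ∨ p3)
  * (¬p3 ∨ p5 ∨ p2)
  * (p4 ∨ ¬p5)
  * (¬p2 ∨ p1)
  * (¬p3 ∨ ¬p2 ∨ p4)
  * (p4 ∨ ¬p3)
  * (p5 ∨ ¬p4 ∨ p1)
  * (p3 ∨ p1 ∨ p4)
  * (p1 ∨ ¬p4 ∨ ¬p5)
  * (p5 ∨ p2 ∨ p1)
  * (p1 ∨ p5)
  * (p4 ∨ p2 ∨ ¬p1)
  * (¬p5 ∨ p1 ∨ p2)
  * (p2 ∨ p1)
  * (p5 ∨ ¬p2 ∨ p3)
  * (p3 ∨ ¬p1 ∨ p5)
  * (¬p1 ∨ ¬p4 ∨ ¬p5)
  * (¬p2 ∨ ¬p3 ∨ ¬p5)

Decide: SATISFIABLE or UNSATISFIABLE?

Branch on p1: take p1 = True.
The remaining clauses are satisfied by p2 = True, p3 = True, p4 = True, p5 = False.
Every clause has at least one true literal under this assignment.
So p1 = True, p2 = True, p3 = True, p4 = True, p5 = False is a satisfying assignment.

SATISFIABLE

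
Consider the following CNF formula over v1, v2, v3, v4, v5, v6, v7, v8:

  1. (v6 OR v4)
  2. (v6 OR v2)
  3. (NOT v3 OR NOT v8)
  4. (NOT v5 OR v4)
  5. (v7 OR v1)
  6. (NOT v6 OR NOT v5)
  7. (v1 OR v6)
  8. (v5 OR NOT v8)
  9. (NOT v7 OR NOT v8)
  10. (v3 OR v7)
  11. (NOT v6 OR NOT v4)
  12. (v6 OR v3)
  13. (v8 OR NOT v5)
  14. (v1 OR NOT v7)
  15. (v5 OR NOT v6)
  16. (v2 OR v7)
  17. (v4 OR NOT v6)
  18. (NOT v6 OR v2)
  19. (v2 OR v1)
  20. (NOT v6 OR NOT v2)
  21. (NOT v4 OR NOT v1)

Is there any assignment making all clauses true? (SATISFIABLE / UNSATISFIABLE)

v6 = True:
  propagation gives v5=False; an empty clause results — contradiction.
v6 = False:
  propagation gives v4=True, v2=True, v1=True; an empty clause results — contradiction.
Every branch closes, so no satisfying assignment exists.

UNSATISFIABLE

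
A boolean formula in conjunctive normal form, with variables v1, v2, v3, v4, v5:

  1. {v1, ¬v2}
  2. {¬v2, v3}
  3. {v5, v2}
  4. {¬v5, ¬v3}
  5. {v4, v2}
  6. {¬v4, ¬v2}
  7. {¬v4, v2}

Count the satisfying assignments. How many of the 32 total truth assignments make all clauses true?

1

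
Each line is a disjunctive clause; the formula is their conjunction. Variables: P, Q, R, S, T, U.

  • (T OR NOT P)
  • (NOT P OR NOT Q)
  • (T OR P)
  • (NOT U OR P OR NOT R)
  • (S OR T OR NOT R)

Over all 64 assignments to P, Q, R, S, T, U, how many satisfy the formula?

20

Split on P, then T.
  P=T, T=T: forces Q=F; R, S, U free → 2^3 = 8.
  P=T, T=F: a clause becomes empty — 0.
  P=F, T=T: Q, S free; 3 ways for (R,U) × 2^2 = 12.
  P=F, T=F: a clause becomes empty — 0.
Total: 8 + 0 + 12 + 0 = 20.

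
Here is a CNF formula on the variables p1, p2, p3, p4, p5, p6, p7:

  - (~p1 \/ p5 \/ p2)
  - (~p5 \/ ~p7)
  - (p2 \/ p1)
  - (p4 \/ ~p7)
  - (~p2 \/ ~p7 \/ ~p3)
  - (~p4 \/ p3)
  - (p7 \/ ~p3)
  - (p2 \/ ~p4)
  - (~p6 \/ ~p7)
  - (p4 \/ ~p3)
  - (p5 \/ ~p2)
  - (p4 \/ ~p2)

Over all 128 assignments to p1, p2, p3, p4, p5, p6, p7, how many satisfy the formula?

The models are:
  p1=1 p2=0 p3=0 p4=0 p5=1 p6=0 p7=0
  p1=1 p2=0 p3=0 p4=0 p5=1 p6=1 p7=0
That's 2 in total.

2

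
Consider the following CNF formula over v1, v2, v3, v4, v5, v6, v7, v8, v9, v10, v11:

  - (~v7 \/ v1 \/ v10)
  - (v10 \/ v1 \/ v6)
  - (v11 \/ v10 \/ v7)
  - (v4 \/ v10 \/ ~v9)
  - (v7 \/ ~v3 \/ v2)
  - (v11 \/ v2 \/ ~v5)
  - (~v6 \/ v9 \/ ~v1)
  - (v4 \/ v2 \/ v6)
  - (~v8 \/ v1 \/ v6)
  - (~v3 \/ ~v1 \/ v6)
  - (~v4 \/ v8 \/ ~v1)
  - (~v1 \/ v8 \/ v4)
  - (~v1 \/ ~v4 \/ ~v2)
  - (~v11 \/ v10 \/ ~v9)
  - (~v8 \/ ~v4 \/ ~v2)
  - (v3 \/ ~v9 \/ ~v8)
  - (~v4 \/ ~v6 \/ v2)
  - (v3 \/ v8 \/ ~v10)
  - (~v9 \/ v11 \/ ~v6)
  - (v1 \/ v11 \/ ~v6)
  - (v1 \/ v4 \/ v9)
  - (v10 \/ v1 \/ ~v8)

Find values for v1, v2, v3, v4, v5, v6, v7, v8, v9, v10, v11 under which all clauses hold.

v1=1, v2=1, v3=1, v4=0, v5=0, v6=1, v7=0, v8=1, v9=1, v10=1, v11=1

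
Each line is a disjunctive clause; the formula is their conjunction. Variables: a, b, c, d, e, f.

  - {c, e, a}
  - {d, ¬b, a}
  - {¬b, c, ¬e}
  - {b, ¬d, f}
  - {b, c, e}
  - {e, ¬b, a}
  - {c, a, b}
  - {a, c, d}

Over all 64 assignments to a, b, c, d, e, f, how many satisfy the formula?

Split on b, then a.
  b=T, a=T: d, f free; 3 ways for (c,e) × 2^2 = 12.
  b=T, a=F: remaining (c,d,e,f) ∈ {(T,T,T,F); (T,T,T,T)} — 2.
  b=F, a=T: 9 of the 16 assignments to (c,d,e,f) work.
  b=F, a=F: e free; 3 ways for (c,d,f) × 2^1 = 6.
Total: 12 + 2 + 9 + 6 = 29.

29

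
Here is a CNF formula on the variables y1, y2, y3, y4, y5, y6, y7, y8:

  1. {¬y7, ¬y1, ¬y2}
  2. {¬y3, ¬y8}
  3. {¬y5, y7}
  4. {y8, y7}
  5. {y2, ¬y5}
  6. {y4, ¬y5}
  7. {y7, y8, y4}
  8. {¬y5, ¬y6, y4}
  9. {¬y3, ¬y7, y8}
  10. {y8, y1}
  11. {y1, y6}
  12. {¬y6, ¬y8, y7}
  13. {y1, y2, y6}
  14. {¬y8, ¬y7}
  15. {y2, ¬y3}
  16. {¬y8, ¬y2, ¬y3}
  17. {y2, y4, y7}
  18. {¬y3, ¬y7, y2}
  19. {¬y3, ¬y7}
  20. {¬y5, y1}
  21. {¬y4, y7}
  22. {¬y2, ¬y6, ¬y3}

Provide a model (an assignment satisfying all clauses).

y1 = True, y2 = False, y3 = False, y4 = True, y5 = False, y6 = True, y7 = True, y8 = False

Check each clause:
  1. {¬y2, ¬y1, ¬y7} — ¬y2 is true.
  2. {¬y3, ¬y8} — ¬y8 is true.
  3. {y7, ¬y5} — ¬y5 is true.
  4. {y7, y8} — y7 is true.
  5. {y2, ¬y5} — ¬y5 is true.
  6. {¬y5, y4} — ¬y5 is true.
  7. {y7, y4, y8} — y4 is true.
  8. {y4, ¬y6, ¬y5} — ¬y5 is true.
  9. {y8, ¬y7, ¬y3} — ¬y3 is true.
  10. {y8, y1} — y1 is true.
  11. {y6, y1} — y1 is true.
  12. {y7, ¬y8, ¬y6} — ¬y8 is true.
  13. {y1, y2, y6} — y1 is true.
  14. {¬y8, ¬y7} — ¬y8 is true.
  15. {y2, ¬y3} — ¬y3 is true.
  16. {¬y2, ¬y3, ¬y8} — ¬y8 is true.
  17. {y7, y2, y4} — y4 is true.
  18. {¬y3, y2, ¬y7} — ¬y3 is true.
  19. {¬y7, ¬y3} — ¬y3 is true.
  20. {y1, ¬y5} — y1 is true.
  21. {¬y4, y7} — y7 is true.
  22. {¬y6, ¬y2, ¬y3} — ¬y3 is true.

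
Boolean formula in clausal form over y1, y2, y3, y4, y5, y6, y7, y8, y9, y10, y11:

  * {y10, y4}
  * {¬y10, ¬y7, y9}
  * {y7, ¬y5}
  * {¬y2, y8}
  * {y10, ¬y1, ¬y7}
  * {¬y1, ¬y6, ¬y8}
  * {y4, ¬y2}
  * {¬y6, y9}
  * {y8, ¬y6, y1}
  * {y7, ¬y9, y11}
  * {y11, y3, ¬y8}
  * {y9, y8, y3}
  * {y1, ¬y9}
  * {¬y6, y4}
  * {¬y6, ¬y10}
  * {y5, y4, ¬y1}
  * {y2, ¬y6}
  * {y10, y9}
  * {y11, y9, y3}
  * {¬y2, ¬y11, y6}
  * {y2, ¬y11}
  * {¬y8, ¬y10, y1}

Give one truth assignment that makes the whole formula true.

y3 occurs only positively in the remaining clauses — set y3 = True.
Try y1 = True.
Set y2 = False and propagate.
  then y6 is forced to False.
  then y11 is forced to False.
Set y4 = False and propagate.
  then y10 is forced to True.
  then y5 is forced to True.
  then y7 is forced to True.
  then y9 is forced to True.
y8 is now unconstrained; take y8 = True.
Check each clause:
  1. {y10, y4} — y10 is true.
  2. {y9, ¬y7, ¬y10} — y9 is true.
  3. {y7, ¬y5} — y7 is true.
  4. {¬y2, y8} — y8 is true.
  5. {¬y1, y10, ¬y7} — y10 is true.
  6. {¬y1, ¬y8, ¬y6} — ¬y6 is true.
  7. {¬y2, y4} — ¬y2 is true.
  8. {y9, ¬y6} — y9 is true.
  9. {y8, y1, ¬y6} — y8 is true.
  10. {y7, y11, ¬y9} — y7 is true.
  11. {y11, ¬y8, y3} — y3 is true.
  12. {y9, y3, y8} — y8 is true.
  13. {¬y9, y1} — y1 is true.
  14. {¬y6, y4} — ¬y6 is true.
  15. {¬y10, ¬y6} — ¬y6 is true.
  16. {y4, ¬y1, y5} — y5 is true.
  17. {¬y6, y2} — ¬y6 is true.
  18. {y10, y9} — y9 is true.
  19. {y11, y3, y9} — y9 is true.
  20. {y6, ¬y2, ¬y11} — ¬y11 is true.
  21. {y2, ¬y11} — ¬y11 is true.
  22. {¬y10, y1, ¬y8} — y1 is true.

y1=True  y2=False  y3=True  y4=False  y5=True  y6=False  y7=True  y8=True  y9=True  y10=True  y11=False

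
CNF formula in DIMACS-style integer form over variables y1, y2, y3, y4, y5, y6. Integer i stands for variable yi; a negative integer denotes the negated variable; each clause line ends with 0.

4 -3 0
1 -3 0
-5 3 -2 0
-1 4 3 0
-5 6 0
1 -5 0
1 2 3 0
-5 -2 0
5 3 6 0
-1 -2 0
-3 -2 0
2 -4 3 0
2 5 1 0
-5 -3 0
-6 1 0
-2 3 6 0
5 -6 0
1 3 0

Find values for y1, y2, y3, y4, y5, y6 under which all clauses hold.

y1 = True, y2 = False, y3 = True, y4 = True, y5 = False, y6 = False

Check each clause:
  1. (!y3 || y4) — y4 is true.
  2. (!y3 || y1) — y1 is true.
  3. (!y5 || !y2 || y3) — y3 is true.
  4. (y3 || !y1 || y4) — y3 is true.
  5. (y6 || !y5) — !y5 is true.
  6. (y1 || !y5) — y1 is true.
  7. (y2 || y1 || y3) — y1 is true.
  8. (!y5 || !y2) — !y5 is true.
  9. (y6 || y3 || y5) — y3 is true.
  10. (!y1 || !y2) — !y2 is true.
  11. (!y3 || !y2) — !y2 is true.
  12. (!y4 || y2 || y3) — y3 is true.
  13. (y1 || y2 || y5) — y1 is true.
  14. (!y3 || !y5) — !y5 is true.
  15. (!y6 || y1) — y1 is true.
  16. (y3 || !y2 || y6) — y3 is true.
  17. (!y6 || y5) — !y6 is true.
  18. (y3 || y1) — y1 is true.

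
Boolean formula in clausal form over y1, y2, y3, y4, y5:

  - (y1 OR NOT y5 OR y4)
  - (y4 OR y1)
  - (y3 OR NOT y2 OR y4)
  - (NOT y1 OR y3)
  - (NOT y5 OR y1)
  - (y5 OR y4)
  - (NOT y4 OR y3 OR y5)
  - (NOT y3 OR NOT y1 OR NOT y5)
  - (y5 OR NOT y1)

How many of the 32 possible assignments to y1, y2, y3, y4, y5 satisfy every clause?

The models are:
  y1=0 y2=0 y3=1 y4=1 y5=0
  y1=0 y2=1 y3=1 y4=1 y5=0
That's 2 in total.

2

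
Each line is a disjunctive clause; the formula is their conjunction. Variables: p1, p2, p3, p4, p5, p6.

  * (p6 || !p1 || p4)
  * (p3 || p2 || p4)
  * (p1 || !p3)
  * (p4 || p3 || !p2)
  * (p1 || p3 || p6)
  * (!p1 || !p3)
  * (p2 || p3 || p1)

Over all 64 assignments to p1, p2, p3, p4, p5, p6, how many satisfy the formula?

10

Case analysis on p3 and p1:
  p3=1, p1=1: a clause becomes empty — 0.
  p3=1, p1=0: a clause becomes empty — 0.
  p3=0, p1=1: forces p4=1; p2, p5, p6 free → 2^3 = 8.
  p3=0, p1=0: remaining (p2,p4,p5,p6) ∈ {(1,1,0,1); (1,1,1,1)} — 2.
Total: 0 + 0 + 8 + 2 = 10.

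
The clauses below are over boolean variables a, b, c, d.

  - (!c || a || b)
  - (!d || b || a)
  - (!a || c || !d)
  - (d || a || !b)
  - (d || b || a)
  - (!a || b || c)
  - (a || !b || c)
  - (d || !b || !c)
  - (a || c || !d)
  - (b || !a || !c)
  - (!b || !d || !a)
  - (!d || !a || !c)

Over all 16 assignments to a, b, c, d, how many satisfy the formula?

Satisfying assignments:
  a=0 b=1 c=1 d=1
  a=1 b=1 c=0 d=0
That's 2 in total.

2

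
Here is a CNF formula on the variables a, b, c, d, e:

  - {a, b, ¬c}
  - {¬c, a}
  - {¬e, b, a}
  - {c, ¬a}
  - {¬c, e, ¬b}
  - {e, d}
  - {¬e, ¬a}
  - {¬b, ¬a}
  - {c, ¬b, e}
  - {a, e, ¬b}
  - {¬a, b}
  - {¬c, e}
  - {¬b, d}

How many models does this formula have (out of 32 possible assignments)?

2

The models are:
  a=0 b=0 c=0 d=1 e=0
  a=0 b=1 c=0 d=1 e=1
That's 2 in total.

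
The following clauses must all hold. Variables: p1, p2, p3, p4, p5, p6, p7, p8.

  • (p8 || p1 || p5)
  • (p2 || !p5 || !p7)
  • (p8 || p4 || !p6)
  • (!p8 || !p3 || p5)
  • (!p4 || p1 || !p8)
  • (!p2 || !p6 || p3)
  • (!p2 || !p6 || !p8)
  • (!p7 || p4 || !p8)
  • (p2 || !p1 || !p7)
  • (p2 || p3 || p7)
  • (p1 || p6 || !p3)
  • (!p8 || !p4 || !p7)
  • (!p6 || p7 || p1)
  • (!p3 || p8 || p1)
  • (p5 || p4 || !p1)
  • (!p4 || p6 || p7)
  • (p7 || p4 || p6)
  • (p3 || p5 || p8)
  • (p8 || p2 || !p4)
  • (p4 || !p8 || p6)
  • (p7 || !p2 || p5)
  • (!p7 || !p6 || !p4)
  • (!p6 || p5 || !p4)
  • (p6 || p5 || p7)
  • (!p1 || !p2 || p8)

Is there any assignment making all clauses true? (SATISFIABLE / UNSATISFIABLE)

Set p1 = True and propagate.
Try p2 = False.
  then p7 is forced to False.
  then p3 is forced to True.
Set p4 = True and propagate.
  then p6 is forced to True.
  then p8 is forced to True.
  then p5 is forced to True.
So p1=T, p2=F, p3=T, p4=T, p5=T, p6=T, p7=F, p8=T is a satisfying assignment.

SATISFIABLE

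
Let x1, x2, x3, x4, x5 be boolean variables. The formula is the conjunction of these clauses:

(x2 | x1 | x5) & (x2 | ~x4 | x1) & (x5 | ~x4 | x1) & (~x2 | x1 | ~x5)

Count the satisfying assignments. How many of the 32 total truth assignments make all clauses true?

20

Case analysis on x1 and x2:
  x1=1, x2=1: x3, x4, x5 free → 2^3 = 8.
  x1=1, x2=0: x3, x4, x5 free → 2^3 = 8.
  x1=0, x2=1: remaining (x3,x4,x5) ∈ {(0,0,0); (1,0,0)} — 2.
  x1=0, x2=0: remaining (x3,x4,x5) ∈ {(0,0,1); (1,0,1)} — 2.
Total: 8 + 8 + 2 + 2 = 20.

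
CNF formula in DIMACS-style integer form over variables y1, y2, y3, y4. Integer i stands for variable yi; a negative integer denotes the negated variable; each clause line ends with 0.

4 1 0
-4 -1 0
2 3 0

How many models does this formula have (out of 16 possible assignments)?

6

Satisfying assignments:
  y1=0 y2=0 y3=1 y4=1
  y1=0 y2=1 y3=0 y4=1
  y1=0 y2=1 y3=1 y4=1
  y1=1 y2=0 y3=1 y4=0
  y1=1 y2=1 y3=0 y4=0
  y1=1 y2=1 y3=1 y4=0
Count: 6.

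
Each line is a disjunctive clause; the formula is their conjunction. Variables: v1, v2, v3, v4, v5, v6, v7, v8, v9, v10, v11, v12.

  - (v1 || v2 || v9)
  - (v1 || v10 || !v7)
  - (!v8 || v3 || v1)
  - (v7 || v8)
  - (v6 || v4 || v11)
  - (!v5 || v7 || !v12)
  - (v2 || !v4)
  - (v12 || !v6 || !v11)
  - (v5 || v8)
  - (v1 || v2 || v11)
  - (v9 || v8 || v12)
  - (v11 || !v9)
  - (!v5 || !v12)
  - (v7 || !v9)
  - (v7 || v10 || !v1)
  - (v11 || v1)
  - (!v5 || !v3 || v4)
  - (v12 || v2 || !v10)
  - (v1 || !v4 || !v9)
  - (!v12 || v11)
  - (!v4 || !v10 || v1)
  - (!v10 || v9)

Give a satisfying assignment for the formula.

v2 occurs only positively in the remaining clauses — set v2 = True.
Branch on v1: take v1 = True.
The remaining clauses are satisfied by v3 = False, v4 = False, v5 = False, v6 = False, v7 = True, v8 = True, v9 = True, v10 = True, v11 = True, v12 = True.

v1=True, v2=True, v3=False, v4=False, v5=False, v6=False, v7=True, v8=True, v9=True, v10=True, v11=True, v12=True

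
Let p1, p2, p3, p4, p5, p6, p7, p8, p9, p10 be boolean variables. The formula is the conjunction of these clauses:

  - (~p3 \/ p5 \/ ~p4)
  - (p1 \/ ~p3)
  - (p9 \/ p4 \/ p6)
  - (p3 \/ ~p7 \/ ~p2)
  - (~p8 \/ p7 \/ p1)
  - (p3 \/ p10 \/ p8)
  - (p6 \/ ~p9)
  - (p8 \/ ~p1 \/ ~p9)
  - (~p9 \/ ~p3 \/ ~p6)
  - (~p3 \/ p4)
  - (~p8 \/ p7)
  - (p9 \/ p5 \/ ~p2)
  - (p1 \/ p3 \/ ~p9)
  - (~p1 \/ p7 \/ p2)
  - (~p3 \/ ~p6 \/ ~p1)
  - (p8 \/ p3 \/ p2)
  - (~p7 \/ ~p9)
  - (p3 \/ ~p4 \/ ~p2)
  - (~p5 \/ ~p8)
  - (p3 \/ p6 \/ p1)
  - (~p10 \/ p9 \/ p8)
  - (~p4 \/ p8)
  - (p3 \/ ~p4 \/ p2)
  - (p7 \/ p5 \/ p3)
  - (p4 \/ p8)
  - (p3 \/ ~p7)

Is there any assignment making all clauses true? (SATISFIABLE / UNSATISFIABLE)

UNSATISFIABLE

p3 = True:
  propagation gives p1=True, p4=True, p5=True, p6=False; an empty clause results — contradiction.
p3 = False:
  propagation gives p7=False, p8=False, p10=True, p2=True; an empty clause results — contradiction.
Every branch closes, so no satisfying assignment exists.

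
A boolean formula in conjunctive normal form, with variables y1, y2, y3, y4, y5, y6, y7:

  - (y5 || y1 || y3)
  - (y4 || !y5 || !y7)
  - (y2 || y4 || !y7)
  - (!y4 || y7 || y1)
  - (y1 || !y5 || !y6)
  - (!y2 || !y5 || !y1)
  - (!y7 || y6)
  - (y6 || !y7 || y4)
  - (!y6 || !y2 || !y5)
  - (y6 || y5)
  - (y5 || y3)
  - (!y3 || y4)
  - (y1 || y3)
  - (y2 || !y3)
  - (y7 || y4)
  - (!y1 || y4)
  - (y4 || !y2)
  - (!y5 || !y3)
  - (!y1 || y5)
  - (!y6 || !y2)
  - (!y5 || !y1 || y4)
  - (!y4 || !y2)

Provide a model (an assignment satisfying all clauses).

y1=T, y2=F, y3=F, y4=T, y5=T, y6=F, y7=F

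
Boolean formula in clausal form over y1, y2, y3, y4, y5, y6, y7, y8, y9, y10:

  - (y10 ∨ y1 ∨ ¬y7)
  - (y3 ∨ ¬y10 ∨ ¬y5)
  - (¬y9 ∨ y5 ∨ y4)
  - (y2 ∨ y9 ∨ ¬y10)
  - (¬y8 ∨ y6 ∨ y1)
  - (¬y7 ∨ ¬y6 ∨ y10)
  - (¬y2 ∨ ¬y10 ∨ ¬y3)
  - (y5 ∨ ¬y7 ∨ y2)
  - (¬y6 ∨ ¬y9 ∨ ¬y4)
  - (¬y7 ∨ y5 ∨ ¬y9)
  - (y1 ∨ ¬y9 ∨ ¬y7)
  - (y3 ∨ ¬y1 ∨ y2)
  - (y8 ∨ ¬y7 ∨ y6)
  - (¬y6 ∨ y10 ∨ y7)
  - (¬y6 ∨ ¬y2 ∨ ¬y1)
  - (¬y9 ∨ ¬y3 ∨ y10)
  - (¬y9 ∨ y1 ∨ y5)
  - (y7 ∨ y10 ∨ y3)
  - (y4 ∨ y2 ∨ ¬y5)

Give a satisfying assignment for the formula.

y1 = True, y2 = False, y3 = True, y4 = True, y5 = False, y6 = False, y7 = False, y8 = True, y9 = False, y10 = False

Try y1 = True.
Try y2 = False.
  then y3 is forced to True.
Branch on y4: take y4 = True.
For the remaining variables, y5 = False, y6 = False, y7 = False, y8 = True, y9 = False, y10 = False works.
Check each clause:
  1. (y1 ∨ ¬y7 ∨ y10) — y1 is true.
  2. (¬y5 ∨ y3 ∨ ¬y10) — y3 is true.
  3. (¬y9 ∨ y4 ∨ y5) — y4 is true.
  4. (y9 ∨ ¬y10 ∨ y2) — ¬y10 is true.
  5. (y1 ∨ y6 ∨ ¬y8) — y1 is true.
  6. (¬y7 ∨ y10 ∨ ¬y6) — ¬y7 is true.
  7. (¬y3 ∨ ¬y10 ∨ ¬y2) — ¬y2 is true.
  8. (¬y7 ∨ y5 ∨ y2) — ¬y7 is true.
  9. (¬y6 ∨ ¬y4 ∨ ¬y9) — ¬y6 is true.
  10. (y5 ∨ ¬y9 ∨ ¬y7) — ¬y7 is true.
  11. (¬y7 ∨ y1 ∨ ¬y9) — ¬y7 is true.
  12. (¬y1 ∨ y2 ∨ y3) — y3 is true.
  13. (y6 ∨ y8 ∨ ¬y7) — y8 is true.
  14. (y7 ∨ ¬y6 ∨ y10) — ¬y6 is true.
  15. (¬y6 ∨ ¬y1 ∨ ¬y2) — ¬y6 is true.
  16. (¬y3 ∨ y10 ∨ ¬y9) — ¬y9 is true.
  17. (y5 ∨ y1 ∨ ¬y9) — y1 is true.
  18. (y7 ∨ y3 ∨ y10) — y3 is true.
  19. (¬y5 ∨ y2 ∨ y4) — ¬y5 is true.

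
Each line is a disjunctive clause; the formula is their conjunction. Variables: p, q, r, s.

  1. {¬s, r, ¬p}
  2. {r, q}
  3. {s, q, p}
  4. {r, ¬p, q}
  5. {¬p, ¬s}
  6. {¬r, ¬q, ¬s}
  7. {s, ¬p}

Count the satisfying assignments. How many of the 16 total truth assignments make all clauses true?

The models are:
  p=0 q=0 r=1 s=1
  p=0 q=1 r=0 s=0
  p=0 q=1 r=0 s=1
  p=0 q=1 r=1 s=0
That's 4 in total.

4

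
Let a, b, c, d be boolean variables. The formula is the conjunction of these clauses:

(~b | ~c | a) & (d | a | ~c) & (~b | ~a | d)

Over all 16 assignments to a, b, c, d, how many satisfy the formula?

11

Split on a, then b.
  a=1, b=1: remaining (c,d) ∈ {(0,1); (1,1)} — 2.
  a=1, b=0: remaining (c,d) ∈ {(0,0); (0,1); (1,0); (1,1)} — 4.
  a=0, b=1: remaining (c,d) ∈ {(0,0); (0,1)} — 2.
  a=0, b=0: remaining (c,d) ∈ {(0,0); (0,1); (1,1)} — 3.
Total: 2 + 4 + 2 + 3 = 11.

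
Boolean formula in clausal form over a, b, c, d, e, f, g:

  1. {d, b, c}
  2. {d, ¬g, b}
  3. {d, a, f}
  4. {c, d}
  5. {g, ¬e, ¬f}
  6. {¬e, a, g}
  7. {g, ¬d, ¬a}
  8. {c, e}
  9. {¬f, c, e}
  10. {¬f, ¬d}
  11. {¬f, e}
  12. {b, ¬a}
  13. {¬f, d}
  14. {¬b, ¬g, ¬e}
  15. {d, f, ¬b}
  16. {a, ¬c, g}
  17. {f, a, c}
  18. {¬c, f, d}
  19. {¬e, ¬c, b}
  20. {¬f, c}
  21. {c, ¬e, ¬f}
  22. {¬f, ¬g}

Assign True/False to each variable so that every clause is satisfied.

a = 0  b = 0  c = 1  d = 1  e = 0  f = 0  g = 1

Check each clause:
  1. {c, d, b} — c is true.
  2. {¬g, b, d} — d is true.
  3. {a, d, f} — d is true.
  4. {c, d} — c is true.
  5. {¬f, g, ¬e} — ¬f is true.
  6. {g, a, ¬e} — ¬e is true.
  7. {g, ¬d, ¬a} — ¬a is true.
  8. {c, e} — c is true.
  9. {c, e, ¬f} — ¬f is true.
  10. {¬d, ¬f} — ¬f is true.
  11. {¬f, e} — ¬f is true.
  12. {¬a, b} — ¬a is true.
  13. {d, ¬f} — ¬f is true.
  14. {¬g, ¬b, ¬e} — ¬e is true.
  15. {d, ¬b, f} — d is true.
  16. {g, a, ¬c} — g is true.
  17. {f, c, a} — c is true.
  18. {f, d, ¬c} — d is true.
  19. {b, ¬c, ¬e} — ¬e is true.
  20. {c, ¬f} — ¬f is true.
  21. {¬f, c, ¬e} — ¬f is true.
  22. {¬g, ¬f} — ¬f is true.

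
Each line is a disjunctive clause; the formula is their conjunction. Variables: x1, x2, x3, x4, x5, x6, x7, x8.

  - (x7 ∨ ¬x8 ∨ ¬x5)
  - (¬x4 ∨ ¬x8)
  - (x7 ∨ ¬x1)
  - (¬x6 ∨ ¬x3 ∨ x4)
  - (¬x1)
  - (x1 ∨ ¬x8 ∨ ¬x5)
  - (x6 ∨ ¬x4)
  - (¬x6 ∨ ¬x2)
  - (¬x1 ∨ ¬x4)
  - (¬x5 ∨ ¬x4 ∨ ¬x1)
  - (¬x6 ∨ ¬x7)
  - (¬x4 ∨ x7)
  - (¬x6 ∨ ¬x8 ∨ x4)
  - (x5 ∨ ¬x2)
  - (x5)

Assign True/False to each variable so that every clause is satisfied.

(¬x1) is a unit clause, so x1 = False.
Unit propagation: (x5) forces x5 = True.
Unit propagation: (¬x8) forces x8 = False.
Try x2 = True.
  then x6 is forced to False.
  then x4 is forced to False.
x3, x7 are now unconstrained; take x3 = True, x7 = False.

x1 = 0, x2 = 1, x3 = 1, x4 = 0, x5 = 1, x6 = 0, x7 = 0, x8 = 0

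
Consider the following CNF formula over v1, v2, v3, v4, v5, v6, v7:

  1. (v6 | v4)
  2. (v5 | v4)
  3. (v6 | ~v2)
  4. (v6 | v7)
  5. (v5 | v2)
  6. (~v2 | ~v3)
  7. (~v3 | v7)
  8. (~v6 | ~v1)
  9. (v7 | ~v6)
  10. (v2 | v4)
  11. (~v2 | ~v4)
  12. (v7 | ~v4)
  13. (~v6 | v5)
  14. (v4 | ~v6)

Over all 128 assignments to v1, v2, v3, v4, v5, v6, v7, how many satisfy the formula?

Satisfying assignments:
  v1=0 v2=0 v3=0 v4=1 v5=1 v6=0 v7=1
  v1=0 v2=0 v3=0 v4=1 v5=1 v6=1 v7=1
  v1=0 v2=0 v3=1 v4=1 v5=1 v6=0 v7=1
  v1=0 v2=0 v3=1 v4=1 v5=1 v6=1 v7=1
  v1=1 v2=0 v3=0 v4=1 v5=1 v6=0 v7=1
  v1=1 v2=0 v3=1 v4=1 v5=1 v6=0 v7=1
Count: 6.

6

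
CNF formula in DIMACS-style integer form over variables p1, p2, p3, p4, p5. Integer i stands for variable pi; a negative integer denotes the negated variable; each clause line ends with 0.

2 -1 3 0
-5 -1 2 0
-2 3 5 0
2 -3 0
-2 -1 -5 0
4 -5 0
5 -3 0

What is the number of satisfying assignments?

5

Satisfying assignments:
  p1=0 p2=0 p3=0 p4=0 p5=0
  p1=0 p2=0 p3=0 p4=1 p5=0
  p1=0 p2=0 p3=0 p4=1 p5=1
  p1=0 p2=1 p3=0 p4=1 p5=1
  p1=0 p2=1 p3=1 p4=1 p5=1
That's 5 in total.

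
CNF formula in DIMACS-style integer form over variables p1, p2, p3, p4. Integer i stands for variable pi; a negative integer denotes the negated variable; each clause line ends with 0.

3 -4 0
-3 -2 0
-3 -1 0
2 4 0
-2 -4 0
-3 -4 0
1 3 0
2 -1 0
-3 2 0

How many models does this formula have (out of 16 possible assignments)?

The models are:
  p1=1 p2=1 p3=0 p4=0
That's 1 in total.

1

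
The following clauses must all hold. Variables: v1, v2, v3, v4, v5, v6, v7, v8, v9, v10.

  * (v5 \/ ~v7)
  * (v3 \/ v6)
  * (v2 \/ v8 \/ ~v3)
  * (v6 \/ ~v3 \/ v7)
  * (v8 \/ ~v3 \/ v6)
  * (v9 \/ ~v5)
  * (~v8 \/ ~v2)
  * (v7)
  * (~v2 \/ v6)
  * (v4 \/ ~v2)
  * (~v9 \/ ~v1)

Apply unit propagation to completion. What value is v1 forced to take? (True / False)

False

(v7) is a unit clause: v7 = True.
(~v7 \/ v5) with v7 = True leaves only v5, so v5 = True.
In (v9 \/ ~v5), ~v5 is now false; v9 must hold, so v9 = True.
(~v9 \/ ~v1) with v9 = True leaves only ~v1, so v1 = False.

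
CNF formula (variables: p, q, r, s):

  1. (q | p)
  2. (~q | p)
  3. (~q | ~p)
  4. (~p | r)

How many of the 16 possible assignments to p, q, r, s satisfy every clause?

Satisfying assignments:
  p=T q=F r=T s=F
  p=T q=F r=T s=T
That's 2 in total.

2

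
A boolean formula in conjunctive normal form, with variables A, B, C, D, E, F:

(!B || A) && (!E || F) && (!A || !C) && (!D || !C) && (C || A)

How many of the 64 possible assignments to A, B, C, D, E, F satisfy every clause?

Split on A, then C.
  A=1, C=1: a clause becomes empty — 0.
  A=1, C=0: B, D free; 3 ways for (E,F) × 2^2 = 12.
  A=0, C=1: remaining (B,D,E,F) ∈ {(0,0,0,0); (0,0,0,1); (0,0,1,1)} — 3.
  A=0, C=0: a clause becomes empty — 0.
Total: 0 + 12 + 3 + 0 = 15.

15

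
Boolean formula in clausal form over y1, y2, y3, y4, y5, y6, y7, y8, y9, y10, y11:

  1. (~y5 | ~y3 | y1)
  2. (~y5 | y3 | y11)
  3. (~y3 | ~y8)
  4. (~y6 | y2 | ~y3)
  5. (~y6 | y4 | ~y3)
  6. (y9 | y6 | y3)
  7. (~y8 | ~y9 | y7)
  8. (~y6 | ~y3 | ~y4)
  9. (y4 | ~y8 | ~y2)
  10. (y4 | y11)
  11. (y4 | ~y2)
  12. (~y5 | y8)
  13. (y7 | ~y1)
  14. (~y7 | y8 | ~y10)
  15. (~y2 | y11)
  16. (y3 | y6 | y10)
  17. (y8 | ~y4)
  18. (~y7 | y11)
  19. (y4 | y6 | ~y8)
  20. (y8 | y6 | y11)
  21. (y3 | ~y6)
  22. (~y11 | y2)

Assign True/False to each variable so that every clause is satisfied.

Pure literal: y5 appears only negated; assign y5 = False.
Branch on y1: take y1 = False.
Set y2 = True and propagate.
  then y4 is forced to True.
  then y11 is forced to True.
  then y8 is forced to True.
  then y3 is forced to False.
  then y6 is forced to False.
  then y9 is forced to True.
  then y7 is forced to True.
  then y10 is forced to True.

y1 = F, y2 = T, y3 = F, y4 = T, y5 = F, y6 = F, y7 = T, y8 = T, y9 = T, y10 = T, y11 = T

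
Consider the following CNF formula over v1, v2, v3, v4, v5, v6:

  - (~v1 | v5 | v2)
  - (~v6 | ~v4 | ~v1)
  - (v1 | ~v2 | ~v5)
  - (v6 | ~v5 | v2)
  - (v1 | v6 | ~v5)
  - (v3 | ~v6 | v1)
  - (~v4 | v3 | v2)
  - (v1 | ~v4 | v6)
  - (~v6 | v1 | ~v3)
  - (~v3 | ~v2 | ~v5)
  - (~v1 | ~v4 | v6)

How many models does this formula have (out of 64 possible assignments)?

12

Split on v1, then v6.
  v1=1, v6=1: 5 of the 16 assignments to (v2,v3,v4,v5) work.
  v1=1, v6=0: remaining (v2,v3,v4,v5) ∈ {(1,0,0,0); (1,0,0,1); (1,1,0,0)} — 3.
  v1=0, v6=1: a clause becomes empty — 0.
  v1=0, v6=0: remaining (v2,v3,v4,v5) ∈ {(0,0,0,0); (0,1,0,0); (1,0,0,0); (1,1,0,0)} — 4.
Total: 5 + 3 + 0 + 4 = 12.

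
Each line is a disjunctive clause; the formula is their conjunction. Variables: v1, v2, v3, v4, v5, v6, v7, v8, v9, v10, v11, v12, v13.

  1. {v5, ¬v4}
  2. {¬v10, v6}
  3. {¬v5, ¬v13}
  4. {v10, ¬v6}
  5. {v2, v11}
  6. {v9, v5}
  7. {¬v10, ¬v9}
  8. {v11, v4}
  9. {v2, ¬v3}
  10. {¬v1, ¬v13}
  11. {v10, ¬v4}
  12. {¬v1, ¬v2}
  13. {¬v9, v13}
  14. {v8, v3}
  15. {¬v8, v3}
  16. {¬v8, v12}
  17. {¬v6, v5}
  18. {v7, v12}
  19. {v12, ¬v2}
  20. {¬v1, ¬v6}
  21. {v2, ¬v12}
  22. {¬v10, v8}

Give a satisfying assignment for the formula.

Pure literal: v1 appears only negated; assign v1 = False.
Pure literal: v7 appears only positively; assign v7 = True.
Branch on v2: take v2 = True.
  then v12 is forced to True.
Set v3 = True and propagate.
The remaining clauses are satisfied by v4 = True, v5 = True, v6 = True, v8 = True, v9 = False, v10 = True, v11 = True, v13 = False.
Check each clause:
  1. {v5, ¬v4} — v5 is true.
  2. {v6, ¬v10} — v6 is true.
  3. {¬v13, ¬v5} — ¬v13 is true.
  4. {¬v6, v10} — v10 is true.
  5. {v11, v2} — v2 is true.
  6. {v9, v5} — v5 is true.
  7. {¬v10, ¬v9} — ¬v9 is true.
  8. {v11, v4} — v11 is true.
  9. {¬v3, v2} — v2 is true.
  10. {¬v1, ¬v13} — ¬v13 is true.
  11. {¬v4, v10} — v10 is true.
  12. {¬v2, ¬v1} — ¬v1 is true.
  13. {v13, ¬v9} — ¬v9 is true.
  14. {v3, v8} — v8 is true.
  15. {¬v8, v3} — v3 is true.
  16. {¬v8, v12} — v12 is true.
  17. {v5, ¬v6} — v5 is true.
  18. {v12, v7} — v12 is true.
  19. {¬v2, v12} — v12 is true.
  20. {¬v6, ¬v1} — ¬v1 is true.
  21. {v2, ¬v12} — v2 is true.
  22. {¬v10, v8} — v8 is true.

v1 = F, v2 = T, v3 = T, v4 = T, v5 = T, v6 = T, v7 = T, v8 = T, v9 = F, v10 = T, v11 = T, v12 = T, v13 = F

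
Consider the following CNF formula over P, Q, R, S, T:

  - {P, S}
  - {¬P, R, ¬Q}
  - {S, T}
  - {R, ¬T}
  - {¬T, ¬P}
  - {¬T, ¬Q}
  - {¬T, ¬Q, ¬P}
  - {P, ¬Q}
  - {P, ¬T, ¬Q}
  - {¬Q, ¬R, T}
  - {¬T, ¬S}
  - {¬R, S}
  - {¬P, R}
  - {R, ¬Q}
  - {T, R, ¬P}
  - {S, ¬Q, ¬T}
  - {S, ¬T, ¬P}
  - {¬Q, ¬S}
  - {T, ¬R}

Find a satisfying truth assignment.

P=0  Q=0  R=0  S=1  T=0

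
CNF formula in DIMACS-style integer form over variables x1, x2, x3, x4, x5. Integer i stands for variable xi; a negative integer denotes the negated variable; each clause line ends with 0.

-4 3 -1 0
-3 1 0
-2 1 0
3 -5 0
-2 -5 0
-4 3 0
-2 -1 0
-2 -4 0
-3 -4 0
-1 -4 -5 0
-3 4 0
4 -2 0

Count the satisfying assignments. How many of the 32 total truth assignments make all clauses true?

2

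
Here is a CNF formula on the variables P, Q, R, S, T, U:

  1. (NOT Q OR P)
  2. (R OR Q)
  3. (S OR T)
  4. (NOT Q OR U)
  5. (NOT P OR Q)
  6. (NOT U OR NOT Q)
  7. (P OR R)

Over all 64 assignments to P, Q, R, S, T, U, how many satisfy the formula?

6

Satisfying assignments:
  P=F Q=F R=T S=F T=T U=F
  P=F Q=F R=T S=F T=T U=T
  P=F Q=F R=T S=T T=F U=F
  P=F Q=F R=T S=T T=F U=T
  P=F Q=F R=T S=T T=T U=F
  P=F Q=F R=T S=T T=T U=T
That's 6 in total.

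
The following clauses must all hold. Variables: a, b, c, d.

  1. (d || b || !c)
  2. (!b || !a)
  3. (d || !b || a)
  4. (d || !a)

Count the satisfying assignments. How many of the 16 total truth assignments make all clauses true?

7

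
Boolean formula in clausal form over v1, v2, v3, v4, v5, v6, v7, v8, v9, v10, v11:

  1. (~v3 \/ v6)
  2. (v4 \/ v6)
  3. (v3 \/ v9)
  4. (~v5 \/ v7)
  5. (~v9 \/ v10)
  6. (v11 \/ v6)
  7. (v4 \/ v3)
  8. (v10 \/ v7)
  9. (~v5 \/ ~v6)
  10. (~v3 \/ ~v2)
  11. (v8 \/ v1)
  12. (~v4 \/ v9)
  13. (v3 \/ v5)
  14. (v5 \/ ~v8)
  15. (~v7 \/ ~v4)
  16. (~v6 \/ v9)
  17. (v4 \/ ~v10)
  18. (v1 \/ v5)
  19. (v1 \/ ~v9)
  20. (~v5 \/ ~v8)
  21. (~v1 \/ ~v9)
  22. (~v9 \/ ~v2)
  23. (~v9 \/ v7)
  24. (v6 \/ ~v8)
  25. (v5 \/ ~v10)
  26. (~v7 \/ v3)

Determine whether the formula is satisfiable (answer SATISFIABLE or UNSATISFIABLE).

v9 = True:
  propagation gives v10=True, v4=True, v7=False; an empty clause results — contradiction.
v9 = False:
  propagation gives v3=True, v6=True; an empty clause results — contradiction.
Every branch closes, so no satisfying assignment exists.

UNSATISFIABLE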